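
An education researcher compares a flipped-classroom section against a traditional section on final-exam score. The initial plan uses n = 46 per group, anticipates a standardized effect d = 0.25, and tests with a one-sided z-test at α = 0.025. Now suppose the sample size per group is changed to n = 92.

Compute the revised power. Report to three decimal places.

Power ≈ 0.396

With n = 92 per group: δ = d·√(n/2) = 0.25 × √(92/2) = 1.6956. Critical value z_{0.025} = 1.960.
Revised power = P(Z > 1.960 − δ) = Φ(-0.264) = 0.3957.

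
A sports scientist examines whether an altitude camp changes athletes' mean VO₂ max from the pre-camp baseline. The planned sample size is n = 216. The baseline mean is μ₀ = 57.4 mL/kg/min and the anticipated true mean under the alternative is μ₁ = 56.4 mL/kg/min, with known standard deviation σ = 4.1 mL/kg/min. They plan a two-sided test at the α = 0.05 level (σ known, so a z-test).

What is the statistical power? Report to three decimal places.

Power ≈ 0.948

Standardized effect: d = |μ₁ − μ₀| / σ = |56.4 − 57.4| / 4.1 = 0.2439
Noncentrality parameter: λ = d·√n = 0.2439 × √216 = 3.5846
Critical value for a two-sided test at α = 0.05: z_{α/2} = 1.960.
Power = Φ(λ − 1.960) + Φ(−λ − 1.960) = Φ(1.625) + Φ(-5.545) = 0.9479 + 0.0000 = 0.9479.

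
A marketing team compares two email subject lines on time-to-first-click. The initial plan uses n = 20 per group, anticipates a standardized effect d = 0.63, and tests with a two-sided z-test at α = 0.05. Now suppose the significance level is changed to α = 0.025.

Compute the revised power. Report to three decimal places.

δ = d·√(n/2) = 0.63 × √(20/2) = 1.9922 (unchanged). New critical value: z_{0.0125} = 2.241.
Revised power = Φ(δ − 2.241) + Φ(−δ − 2.241) = Φ(-0.249) + Φ(-4.234) = 0.4016 + 0.0000 = 0.4016.

Power ≈ 0.402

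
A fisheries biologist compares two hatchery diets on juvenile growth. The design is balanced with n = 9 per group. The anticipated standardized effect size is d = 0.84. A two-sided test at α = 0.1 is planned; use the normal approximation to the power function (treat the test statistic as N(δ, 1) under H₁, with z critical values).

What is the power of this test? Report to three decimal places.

Noncentrality parameter: δ = d·√(n/2) = 0.84 × √(9/2) = 1.7819
Critical value for a two-sided test at α = 0.1: z_{α/2} = 1.645.
Power = Φ(δ − 1.645) + Φ(−δ − 1.645) = Φ(0.137) + Φ(-3.427) = 0.5545 + 0.0003 = 0.5548.

Power ≈ 0.555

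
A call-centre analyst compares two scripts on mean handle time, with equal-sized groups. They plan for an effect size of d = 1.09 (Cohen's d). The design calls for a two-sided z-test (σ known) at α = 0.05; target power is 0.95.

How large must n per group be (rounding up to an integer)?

n = 22 per group

Set Φ(δ − 1.960) = 0.95; then δ − 1.960 = Φ⁻¹(0.95) = 1.645, giving δ = 3.605.
(For δ > 0 the lower-tail rejection region contributes negligibly to power, so the one-term inversion is standard.)
δ = d·√(n/2) ⇒ n = 2(δ/d)² = 2 × (3.605 / 1.09)² = 21.87.
Round up to the next whole unit.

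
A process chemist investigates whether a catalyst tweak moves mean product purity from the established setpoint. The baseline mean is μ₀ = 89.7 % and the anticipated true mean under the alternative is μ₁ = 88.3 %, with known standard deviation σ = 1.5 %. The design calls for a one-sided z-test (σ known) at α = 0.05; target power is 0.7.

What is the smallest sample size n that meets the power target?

n = 6

Standardized effect: d = |μ₁ − μ₀| / σ = |88.3 − 89.7| / 1.5 = 0.9333
For power 0.7 need Φ(δ − z_{0.05}) = 0.7, so δ = z_{0.05} + z_{0.30} = 1.645 + 0.524 = 2.169.
δ = d·√n ⇒ n = (δ/d)² = (2.169 / 0.9333)² = 5.40.
Rounding up, n = 6.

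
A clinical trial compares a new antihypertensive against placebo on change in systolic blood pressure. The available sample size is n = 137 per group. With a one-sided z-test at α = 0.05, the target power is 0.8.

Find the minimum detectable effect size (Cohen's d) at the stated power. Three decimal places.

d ≈ 0.300

Need Φ(δ − 1.645) = 0.8, so δ = 1.645 + 0.842 = 2.486.
δ = d·√(n/2) ⇒ d = δ/√(n/2) = 2.486/√(137/2) = 0.3004.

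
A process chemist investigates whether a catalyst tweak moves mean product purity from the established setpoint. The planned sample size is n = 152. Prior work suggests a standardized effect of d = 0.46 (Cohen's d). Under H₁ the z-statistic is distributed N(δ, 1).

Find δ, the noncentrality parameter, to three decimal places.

δ = d·√n = 0.46 × √152 = 5.6713

δ ≈ 5.671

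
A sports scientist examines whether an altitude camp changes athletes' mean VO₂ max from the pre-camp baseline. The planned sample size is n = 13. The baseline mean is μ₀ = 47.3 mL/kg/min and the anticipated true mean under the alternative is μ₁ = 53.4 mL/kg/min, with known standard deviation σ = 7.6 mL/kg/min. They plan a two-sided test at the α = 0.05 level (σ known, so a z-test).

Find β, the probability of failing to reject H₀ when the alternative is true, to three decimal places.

β ≈ 0.175

Standardized effect: d = |μ₁ − μ₀| / σ = |53.4 − 47.3| / 7.6 = 0.8026
Noncentrality parameter: δ = d·√n = 0.8026 × √13 = 2.8939
Critical value for a two-sided test at α = 0.05: z_{α/2} = 1.960.
Power = Φ(δ − 1.960) + Φ(−δ − 1.960) = Φ(0.934) + Φ(-4.854) = 0.8248 + 0.0000 = 0.8248.
Type II error: β = 1 − power = 1 − 0.8248 = 0.1752.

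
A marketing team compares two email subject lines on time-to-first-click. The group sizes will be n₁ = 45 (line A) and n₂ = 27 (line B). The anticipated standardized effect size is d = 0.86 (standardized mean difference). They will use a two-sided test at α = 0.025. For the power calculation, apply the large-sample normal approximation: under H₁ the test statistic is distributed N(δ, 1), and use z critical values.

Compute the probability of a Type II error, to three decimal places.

Noncentrality parameter: λ = d / √(1/n₁ + 1/n₂) = 0.86 / √(1/45 + 1/27) = 3.5328
Two-sided α = 0.025 → critical value z_{0.0125} = 2.241.
Power = Φ(λ − 2.241) + Φ(−λ − 2.241) = Φ(1.291) + Φ(-5.774) = 0.9017 + 0.0000 = 0.9017.
Type II error: β = 1 − power = 1 − 0.9017 = 0.0983.

β ≈ 0.098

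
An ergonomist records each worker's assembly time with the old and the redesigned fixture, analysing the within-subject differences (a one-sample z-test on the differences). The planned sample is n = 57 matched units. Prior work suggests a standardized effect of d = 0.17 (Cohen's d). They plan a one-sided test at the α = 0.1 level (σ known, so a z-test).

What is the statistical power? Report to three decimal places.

Noncentrality parameter: δ = d·√n = 0.17 × √57 = 1.2835
One-sided α = 0.1 → critical value z_{0.1} = 1.282.
Power = Φ(δ − 1.282) = Φ(0.002) = 0.5008.

Power ≈ 0.501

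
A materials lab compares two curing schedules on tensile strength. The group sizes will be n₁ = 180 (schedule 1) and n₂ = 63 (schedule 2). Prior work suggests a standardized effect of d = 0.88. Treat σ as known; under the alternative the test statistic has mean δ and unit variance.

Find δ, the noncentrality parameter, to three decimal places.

δ ≈ 6.012

δ = d / √(1/n₁ + 1/n₂) = 0.88 / √(1/180 + 1/63) = 6.0115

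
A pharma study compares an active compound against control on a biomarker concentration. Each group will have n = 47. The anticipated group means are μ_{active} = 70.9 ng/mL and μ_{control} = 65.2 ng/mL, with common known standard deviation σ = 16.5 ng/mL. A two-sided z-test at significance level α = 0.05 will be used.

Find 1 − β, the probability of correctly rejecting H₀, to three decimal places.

Standardized effect: d = |μ_{active} − μ_{control}| / σ = |70.9 − 65.2| / 16.5 = 0.3455
Noncentrality parameter: δ = d·√(n/2) = 0.3455 × √(47/2) = 1.6747
Critical value for a two-sided test at α = 0.05: z_{α/2} = 1.960.
Power = Φ(δ − 1.960) + Φ(−δ − 1.960) = Φ(-0.285) + Φ(-3.635) = 0.3877 + 0.0001 = 0.3878.

Power ≈ 0.388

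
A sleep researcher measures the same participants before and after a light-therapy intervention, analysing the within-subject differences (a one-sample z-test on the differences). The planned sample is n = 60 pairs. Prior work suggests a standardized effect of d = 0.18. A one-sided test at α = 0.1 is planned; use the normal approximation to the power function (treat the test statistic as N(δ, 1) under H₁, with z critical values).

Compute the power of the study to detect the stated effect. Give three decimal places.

Noncentrality parameter: δ = d·√n = 0.18 × √60 = 1.3943
One-sided α = 0.1 → critical value z_{0.1} = 1.282.
Power = Φ(δ − 1.282) = Φ(0.113) = 0.5449.

Power ≈ 0.545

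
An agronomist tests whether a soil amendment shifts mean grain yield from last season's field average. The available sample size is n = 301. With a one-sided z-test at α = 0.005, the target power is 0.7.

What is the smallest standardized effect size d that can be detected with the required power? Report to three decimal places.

Required noncentrality: δ = z_{0.005} + z_{0.30} = 2.576 + 0.524 = 3.100.
δ = d·√n ⇒ d = δ/√n = 3.100/√301 = 0.1787.

d ≈ 0.179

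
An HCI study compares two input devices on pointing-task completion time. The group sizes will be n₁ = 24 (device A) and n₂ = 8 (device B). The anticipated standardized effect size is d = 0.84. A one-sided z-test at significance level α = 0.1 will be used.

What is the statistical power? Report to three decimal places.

Noncentrality parameter: δ = d / √(1/n₁ + 1/n₂) = 0.84 / √(1/24 + 1/8) = 2.0576
Critical value for a one-sided test at α = 0.1: z_α = 1.282.
Power = P(Z > 1.282 − δ) = Φ(0.776) = 0.7811.

Power ≈ 0.781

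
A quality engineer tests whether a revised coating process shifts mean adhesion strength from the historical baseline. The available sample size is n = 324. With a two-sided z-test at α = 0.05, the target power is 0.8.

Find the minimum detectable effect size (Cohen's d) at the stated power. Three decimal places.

Need Φ(δ − 1.960) = 0.8, so δ = 1.960 + 0.842 = 2.802.
(The second rejection-region term Φ(−δ − z_{α/2}) is negligible and dropped.)
δ = d·√n ⇒ d = δ/√n = 2.802/√324 = 0.1556.

d ≈ 0.156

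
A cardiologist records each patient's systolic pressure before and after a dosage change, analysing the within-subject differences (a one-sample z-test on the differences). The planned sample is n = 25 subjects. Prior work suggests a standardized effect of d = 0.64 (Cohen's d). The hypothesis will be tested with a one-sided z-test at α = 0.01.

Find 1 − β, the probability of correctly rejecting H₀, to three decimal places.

Power ≈ 0.809

Noncentrality parameter: δ = d·√n = 0.64 × √25 = 3.2000
One-sided α = 0.01 → critical value z_{0.01} = 2.326.
Power = Φ(δ − 2.326) = Φ(0.874) = 0.8088.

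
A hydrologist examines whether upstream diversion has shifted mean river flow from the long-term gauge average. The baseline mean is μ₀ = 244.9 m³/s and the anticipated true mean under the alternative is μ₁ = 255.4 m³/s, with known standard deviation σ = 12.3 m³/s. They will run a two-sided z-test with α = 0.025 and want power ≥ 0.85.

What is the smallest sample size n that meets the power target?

Standardized effect: d = |μ₁ − μ₀| / σ = |255.4 − 244.9| / 12.3 = 0.8537
For power 0.85 need Φ(δ − z_{0.0125}) = 0.85, so δ = z_{0.0125} + z_{0.15} = 2.241 + 1.036 = 3.278.
(For δ > 0 the lower-tail rejection region contributes negligibly to power, so the one-term inversion is standard.)
δ = d·√n ⇒ n = (δ/d)² = (3.278 / 0.8537)² = 14.74.
Rounding up, n = 15.

n = 15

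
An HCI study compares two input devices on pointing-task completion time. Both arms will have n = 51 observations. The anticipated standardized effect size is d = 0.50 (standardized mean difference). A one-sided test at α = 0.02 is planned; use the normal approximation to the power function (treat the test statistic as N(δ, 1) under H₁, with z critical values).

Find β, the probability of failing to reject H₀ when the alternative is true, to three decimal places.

β ≈ 0.319

Noncentrality parameter: δ = d·√(n/2) = 0.50 × √(51/2) = 2.5249
Critical value for a one-sided test at α = 0.02: z_α = 2.054.
Power = Φ(δ − 2.054) = Φ(0.471) = 0.6812.
Type II error: β = 1 − power = 1 − 0.6812 = 0.3188.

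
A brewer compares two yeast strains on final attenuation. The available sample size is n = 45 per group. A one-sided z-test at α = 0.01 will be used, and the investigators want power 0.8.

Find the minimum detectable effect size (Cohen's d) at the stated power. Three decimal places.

d ≈ 0.668

Required noncentrality: δ = z_{0.01} + z_{0.20} = 2.326 + 0.842 = 3.168.
δ = d·√(n/2) ⇒ d = δ/√(n/2) = 3.168/√(45/2) = 0.6679.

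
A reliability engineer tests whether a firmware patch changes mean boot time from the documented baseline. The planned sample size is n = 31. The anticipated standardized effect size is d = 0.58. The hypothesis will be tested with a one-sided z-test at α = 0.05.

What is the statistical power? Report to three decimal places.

Power ≈ 0.943

Noncentrality parameter: δ = d·√n = 0.58 × √31 = 3.2293
One-sided α = 0.05 → critical value z_{0.05} = 1.645.
Power = P(Z > 1.645 − δ) = Φ(1.584) = 0.9435.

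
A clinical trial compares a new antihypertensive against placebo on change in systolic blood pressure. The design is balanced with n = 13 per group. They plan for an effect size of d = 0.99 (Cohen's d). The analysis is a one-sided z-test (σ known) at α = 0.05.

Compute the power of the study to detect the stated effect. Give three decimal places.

Noncentrality parameter: δ = d·√(n/2) = 0.99 × √(13/2) = 2.5240
Critical value for a one-sided test at α = 0.05: z_α = 1.645.
Power = P(Z > 1.645 − δ) = Φ(0.879) = 0.8103.

Power ≈ 0.810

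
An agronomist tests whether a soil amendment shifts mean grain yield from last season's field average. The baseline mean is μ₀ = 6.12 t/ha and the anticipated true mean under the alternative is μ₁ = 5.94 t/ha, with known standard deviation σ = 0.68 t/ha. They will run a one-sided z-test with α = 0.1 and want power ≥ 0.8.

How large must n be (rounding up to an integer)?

n = 65

Standardized effect: d = |μ₁ − μ₀| / σ = |5.94 − 6.12| / 0.68 = 0.2647
Set Φ(δ − 1.282) = 0.8; then δ − 1.282 = Φ⁻¹(0.8) = 0.842, giving δ = 2.123.
δ = d·√n ⇒ n = (δ/d)² = (2.123 / 0.2647)² = 64.33.
Rounding up, n = 65.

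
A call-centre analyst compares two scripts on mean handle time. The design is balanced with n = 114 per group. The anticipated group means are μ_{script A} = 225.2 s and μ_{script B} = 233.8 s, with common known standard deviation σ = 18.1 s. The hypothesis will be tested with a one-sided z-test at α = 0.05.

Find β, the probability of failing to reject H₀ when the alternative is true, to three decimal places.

Standardized effect: d = |μ_{script A} − μ_{script B}| / σ = |225.2 − 233.8| / 18.1 = 0.4751
Noncentrality parameter: δ = d·√(n/2) = 0.4751 × √(114/2) = 3.5872
Critical value for a one-sided test at α = 0.05: z_α = 1.645.
Power = Φ(δ − 1.645) = Φ(1.942) = 0.9740.
Type II error: β = 1 − power = 1 − 0.9740 = 0.0260.

β ≈ 0.026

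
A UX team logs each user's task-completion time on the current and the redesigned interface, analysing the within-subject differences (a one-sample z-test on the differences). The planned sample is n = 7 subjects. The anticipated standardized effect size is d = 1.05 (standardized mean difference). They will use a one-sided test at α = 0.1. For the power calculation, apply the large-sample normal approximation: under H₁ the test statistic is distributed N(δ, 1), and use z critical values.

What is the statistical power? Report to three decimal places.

Noncentrality parameter: δ = d·√n = 1.05 × √7 = 2.7780
Critical value for a one-sided test at α = 0.1: z_α = 1.282.
Power = Φ(δ − 1.282) = Φ(1.496) = 0.9327.

Power ≈ 0.933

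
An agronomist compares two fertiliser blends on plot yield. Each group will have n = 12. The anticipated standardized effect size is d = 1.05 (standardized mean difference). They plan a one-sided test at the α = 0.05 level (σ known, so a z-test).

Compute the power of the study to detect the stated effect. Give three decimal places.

Power ≈ 0.823

Noncentrality parameter: δ = d·√(n/2) = 1.05 × √(12/2) = 2.5720
One-sided α = 0.05 → critical value z_{0.05} = 1.645.
Power = Φ(δ − 1.645) = Φ(0.927) = 0.8231.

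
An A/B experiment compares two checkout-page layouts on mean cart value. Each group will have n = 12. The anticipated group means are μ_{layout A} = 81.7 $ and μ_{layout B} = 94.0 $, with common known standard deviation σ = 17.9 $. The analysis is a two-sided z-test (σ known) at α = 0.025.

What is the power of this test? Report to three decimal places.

Power ≈ 0.288

Standardized effect: d = |μ_{layout A} − μ_{layout B}| / σ = |81.7 − 94.0| / 17.9 = 0.6872
Noncentrality parameter: δ = d·√(n/2) = 0.6872 × √(12/2) = 1.6832
Critical value for a two-sided test at α = 0.025: z_{α/2} = 2.241.
Power = Φ(δ − 2.241) + Φ(−δ − 2.241) = Φ(-0.558) + Φ(-3.925) = 0.2883 + 0.0000 = 0.2884.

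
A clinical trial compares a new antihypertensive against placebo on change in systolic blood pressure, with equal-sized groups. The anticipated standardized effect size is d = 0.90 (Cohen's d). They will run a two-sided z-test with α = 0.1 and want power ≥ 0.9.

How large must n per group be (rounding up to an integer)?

For power 0.9 need Φ(δ − z_{0.05}) = 0.9, so δ = z_{0.05} + z_{0.10} = 1.645 + 1.282 = 2.926.
(For δ > 0 the lower-tail rejection region contributes negligibly to power, so the one-term inversion is standard.)
δ = d·√(n/2) ⇒ n = 2(δ/d)² = 2 × (2.926 / 0.90)² = 21.15.
Round up to the next whole unit.

n = 22 per group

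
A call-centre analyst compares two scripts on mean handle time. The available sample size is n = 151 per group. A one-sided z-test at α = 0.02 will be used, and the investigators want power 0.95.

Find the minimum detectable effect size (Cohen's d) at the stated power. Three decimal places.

d ≈ 0.426

Need Φ(δ − 2.054) = 0.95, so δ = 2.054 + 1.645 = 3.699.
δ = d·√(n/2) ⇒ d = δ/√(n/2) = 3.699/√(151/2) = 0.4257.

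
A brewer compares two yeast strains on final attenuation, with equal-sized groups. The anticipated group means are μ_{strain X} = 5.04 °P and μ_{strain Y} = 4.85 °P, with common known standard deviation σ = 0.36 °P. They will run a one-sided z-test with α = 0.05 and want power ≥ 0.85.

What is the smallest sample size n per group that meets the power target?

Standardized effect: d = |μ_{strain X} − μ_{strain Y}| / σ = |5.04 − 4.85| / 0.36 = 0.5278
For power 0.85 need Φ(δ − z_{0.05}) = 0.85, so δ = z_{0.05} + z_{0.15} = 1.645 + 1.036 = 2.681.
δ = d·√(n/2) ⇒ n = 2(δ/d)² = 2 × (2.681 / 0.5278)² = 51.62.
Rounding up, n = 52 per group.

n = 52 per group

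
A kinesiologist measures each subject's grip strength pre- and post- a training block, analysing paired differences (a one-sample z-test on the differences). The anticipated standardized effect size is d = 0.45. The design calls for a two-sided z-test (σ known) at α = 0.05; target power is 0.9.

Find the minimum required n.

Set Φ(δ − 1.960) = 0.9; then δ − 1.960 = Φ⁻¹(0.9) = 1.282, giving δ = 3.242.
(For δ > 0 the lower-tail rejection region contributes negligibly to power, so the one-term inversion is standard.)
δ = d·√n ⇒ n = (δ/d)² = (3.242 / 0.45)² = 51.89.
Rounding up, n = 52.

n = 52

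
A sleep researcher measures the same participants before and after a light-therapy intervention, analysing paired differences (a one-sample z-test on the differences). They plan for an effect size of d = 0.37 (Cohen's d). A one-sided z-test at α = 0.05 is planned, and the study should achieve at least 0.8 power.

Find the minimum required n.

Set Φ(δ − 1.645) = 0.8; then δ − 1.645 = Φ⁻¹(0.8) = 0.842, giving δ = 2.486.
δ = d·√n ⇒ n = (δ/d)² = (2.486 / 0.37)² = 45.16.
Rounding up, n = 46.

n = 46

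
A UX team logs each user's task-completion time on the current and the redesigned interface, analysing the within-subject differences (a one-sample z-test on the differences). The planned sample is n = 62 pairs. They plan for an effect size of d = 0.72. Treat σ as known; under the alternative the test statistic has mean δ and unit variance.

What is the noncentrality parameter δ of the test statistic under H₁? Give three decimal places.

δ ≈ 5.669

δ = d·√n = 0.72 × √62 = 5.6693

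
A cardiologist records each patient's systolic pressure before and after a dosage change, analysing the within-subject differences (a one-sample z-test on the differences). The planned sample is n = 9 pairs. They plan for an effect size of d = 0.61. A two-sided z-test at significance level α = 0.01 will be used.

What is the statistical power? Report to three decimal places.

Noncentrality parameter: δ = d·√n = 0.61 × √9 = 1.8300
Critical value for a two-sided test at α = 0.01: z_{α/2} = 2.576.
Power = Φ(δ − 2.576) + Φ(−δ − 2.576) = Φ(-0.746) + Φ(-4.406) = 0.2279 + 0.0000 = 0.2279.

Power ≈ 0.228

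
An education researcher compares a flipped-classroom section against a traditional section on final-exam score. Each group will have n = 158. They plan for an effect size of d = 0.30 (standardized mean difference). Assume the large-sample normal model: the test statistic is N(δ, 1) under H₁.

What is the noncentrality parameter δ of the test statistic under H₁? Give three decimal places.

δ = d·√(n/2) = 0.30 × √(158/2) = 2.6665

δ ≈ 2.666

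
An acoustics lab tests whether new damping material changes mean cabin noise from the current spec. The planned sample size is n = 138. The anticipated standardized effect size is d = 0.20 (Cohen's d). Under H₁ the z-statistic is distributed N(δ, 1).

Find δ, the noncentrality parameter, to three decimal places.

δ ≈ 2.349

The noncentrality parameter scales effect size by the design's sample-size factor: δ = d·√n = 0.20 × √138 = 2.3495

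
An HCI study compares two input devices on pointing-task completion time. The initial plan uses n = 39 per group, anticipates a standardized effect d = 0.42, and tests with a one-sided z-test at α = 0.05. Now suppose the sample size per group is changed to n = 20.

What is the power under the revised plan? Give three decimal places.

Power ≈ 0.376

With n = 20 per group: δ = d·√(n/2) = 0.42 × √(20/2) = 1.3282. Critical value z_{0.05} = 1.645.
Revised power = P(Z > 1.645 − δ) = Φ(-0.317) = 0.3757.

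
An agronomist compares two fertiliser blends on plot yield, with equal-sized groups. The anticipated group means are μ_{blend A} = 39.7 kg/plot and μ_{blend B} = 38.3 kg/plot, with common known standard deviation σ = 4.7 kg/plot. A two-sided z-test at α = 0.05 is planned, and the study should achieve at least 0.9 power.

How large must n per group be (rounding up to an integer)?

n = 237 per group

Standardized effect: d = |μ_{blend A} − μ_{blend B}| / σ = |39.7 − 38.3| / 4.7 = 0.2979
Set Φ(δ − 1.960) = 0.9; then δ − 1.960 = Φ⁻¹(0.9) = 1.282, giving δ = 3.242.
(Ignoring the negligible lower-tail rejection probability gives the usual closed-form inversion.)
δ = d·√(n/2) ⇒ n = 2(δ/d)² = 2 × (3.242 / 0.2979)² = 236.85.
Rounding up, n = 237 per group.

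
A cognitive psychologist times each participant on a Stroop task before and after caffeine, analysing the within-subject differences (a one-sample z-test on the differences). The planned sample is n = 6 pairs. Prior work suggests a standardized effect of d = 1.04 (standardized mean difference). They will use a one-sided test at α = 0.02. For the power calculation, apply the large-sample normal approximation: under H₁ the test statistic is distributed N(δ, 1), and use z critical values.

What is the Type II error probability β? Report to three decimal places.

β ≈ 0.311

Noncentrality parameter: δ = d·√n = 1.04 × √6 = 2.5475
Critical value for a one-sided test at α = 0.02: z_α = 2.054.
Power = P(Z > 2.054 − δ) = Φ(0.494) = 0.6892.
Type II error: β = 1 − power = 1 − 0.6892 = 0.3108.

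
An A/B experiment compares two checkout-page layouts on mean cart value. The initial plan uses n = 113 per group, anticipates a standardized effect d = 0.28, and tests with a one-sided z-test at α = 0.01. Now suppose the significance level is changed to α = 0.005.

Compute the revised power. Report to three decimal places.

Power ≈ 0.319

δ = d·√(n/2) = 0.28 × √(113/2) = 2.1047 (unchanged). New critical value: z_{0.005} = 2.576.
Revised power = P(Z > 2.576 − δ) = Φ(-0.471) = 0.3188.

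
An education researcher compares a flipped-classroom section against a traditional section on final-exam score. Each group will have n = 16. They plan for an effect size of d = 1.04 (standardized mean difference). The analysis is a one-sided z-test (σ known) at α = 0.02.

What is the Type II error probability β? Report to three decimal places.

β ≈ 0.187

Noncentrality parameter: λ = d·√(n/2) = 1.04 × √(16/2) = 2.9416
Critical value for a one-sided test at α = 0.02: z_α = 2.054.
Power = P(Z > 2.054 − λ) = Φ(0.888) = 0.8127.
Type II error: β = 1 − power = 1 − 0.8127 = 0.1873.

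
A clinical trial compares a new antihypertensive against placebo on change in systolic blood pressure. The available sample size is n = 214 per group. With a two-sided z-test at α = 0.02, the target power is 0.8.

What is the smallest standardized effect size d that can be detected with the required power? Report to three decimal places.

Required noncentrality: δ = z_{0.01} + z_{0.20} = 2.326 + 0.842 = 3.168.
(The second rejection-region term Φ(−δ − z_{α/2}) is negligible and dropped.)
δ = d·√(n/2) ⇒ d = δ/√(n/2) = 3.168/√(214/2) = 0.3063.

d ≈ 0.306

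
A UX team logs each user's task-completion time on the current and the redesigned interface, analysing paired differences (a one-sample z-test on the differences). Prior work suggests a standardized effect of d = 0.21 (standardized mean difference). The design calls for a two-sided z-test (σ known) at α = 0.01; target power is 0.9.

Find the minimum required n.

n = 338

Set Φ(δ − 2.576) = 0.9; then δ − 2.576 = Φ⁻¹(0.9) = 1.282, giving δ = 3.857.
(Ignoring the negligible lower-tail rejection probability gives the usual closed-form inversion.)
δ = d·√n ⇒ n = (δ/d)² = (3.857 / 0.21)² = 337.40.
Rounding up, n = 338.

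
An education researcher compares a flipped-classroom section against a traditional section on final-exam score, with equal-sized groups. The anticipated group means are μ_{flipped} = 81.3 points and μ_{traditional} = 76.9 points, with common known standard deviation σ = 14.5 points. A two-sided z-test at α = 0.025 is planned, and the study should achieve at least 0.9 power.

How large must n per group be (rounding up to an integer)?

n = 270 per group

Standardized effect: d = |μ_{flipped} − μ_{traditional}| / σ = |81.3 − 76.9| / 14.5 = 0.3034
For power 0.9 need Φ(δ − z_{0.0125}) = 0.9, so δ = z_{0.0125} + z_{0.10} = 2.241 + 1.282 = 3.523.
(The Φ(−δ − z_{α/2}) term is vanishingly small for δ > 0 and is dropped in the standard sample-size formula.)
δ = d·√(n/2) ⇒ n = 2(δ/d)² = 2 × (3.523 / 0.3034)² = 269.57.
Round up to the next whole unit.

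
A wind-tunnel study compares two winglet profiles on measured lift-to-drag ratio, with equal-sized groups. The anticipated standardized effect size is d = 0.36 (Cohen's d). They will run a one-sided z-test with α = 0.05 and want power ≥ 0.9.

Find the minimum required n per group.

n = 133 per group

For power 0.9 need Φ(δ − z_{0.05}) = 0.9, so δ = z_{0.05} + z_{0.10} = 1.645 + 1.282 = 2.926.
δ = d·√(n/2) ⇒ n = 2(δ/d)² = 2 × (2.926 / 0.36)² = 132.16.
Rounding up, n = 133 per group.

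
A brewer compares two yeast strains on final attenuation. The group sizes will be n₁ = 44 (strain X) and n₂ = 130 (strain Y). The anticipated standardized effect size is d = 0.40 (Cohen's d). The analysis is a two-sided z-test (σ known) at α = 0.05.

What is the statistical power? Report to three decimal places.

Power ≈ 0.631

Noncentrality parameter: λ = d / √(1/n₁ + 1/n₂) = 0.40 / √(1/44 + 1/130) = 2.2934
Two-sided α = 0.05 → critical value z_{0.025} = 1.960.
Power = Φ(λ − 1.960) + Φ(−λ − 1.960) = Φ(0.333) + Φ(-4.253) = 0.6306 + 0.0000 = 0.6306.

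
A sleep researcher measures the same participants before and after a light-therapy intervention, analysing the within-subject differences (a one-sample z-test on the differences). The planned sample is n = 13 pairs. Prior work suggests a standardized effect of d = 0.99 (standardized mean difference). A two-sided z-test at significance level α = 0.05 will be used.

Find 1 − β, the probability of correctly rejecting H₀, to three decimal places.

Power ≈ 0.946

Noncentrality parameter: δ = d·√n = 0.99 × √13 = 3.5695
Two-sided α = 0.05 → critical value z_{0.025} = 1.960.
Power = Φ(δ − 1.960) + Φ(−δ − 1.960) = Φ(1.610) + Φ(-5.529) = 0.9462 + 0.0000 = 0.9462.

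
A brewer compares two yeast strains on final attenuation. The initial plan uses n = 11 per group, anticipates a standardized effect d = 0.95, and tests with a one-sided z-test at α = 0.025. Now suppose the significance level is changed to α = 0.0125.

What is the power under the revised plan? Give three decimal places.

Power ≈ 0.495

δ = d·√(n/2) = 0.95 × √(11/2) = 2.2279 (unchanged). New critical value: z_{0.0125} = 2.241.
Revised power = Φ(δ − 2.241) = Φ(-0.013) = 0.4946.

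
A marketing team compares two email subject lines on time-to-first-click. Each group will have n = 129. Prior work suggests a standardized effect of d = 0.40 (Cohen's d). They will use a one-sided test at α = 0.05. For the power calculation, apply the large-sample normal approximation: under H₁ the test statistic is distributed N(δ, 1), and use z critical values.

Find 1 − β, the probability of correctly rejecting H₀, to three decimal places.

Power ≈ 0.942

Noncentrality parameter: δ = d·√(n/2) = 0.40 × √(129/2) = 3.2125
Critical value for a one-sided test at α = 0.05: z_α = 1.645.
Power = Φ(δ − 1.645) = Φ(1.568) = 0.9415.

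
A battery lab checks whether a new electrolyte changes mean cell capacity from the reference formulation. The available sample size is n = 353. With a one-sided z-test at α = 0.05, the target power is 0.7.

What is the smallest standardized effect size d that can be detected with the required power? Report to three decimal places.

Need Φ(δ − 1.645) = 0.7, so δ = 1.645 + 0.524 = 2.169.
δ = d·√n ⇒ d = δ/√n = 2.169/√353 = 0.1155.

d ≈ 0.115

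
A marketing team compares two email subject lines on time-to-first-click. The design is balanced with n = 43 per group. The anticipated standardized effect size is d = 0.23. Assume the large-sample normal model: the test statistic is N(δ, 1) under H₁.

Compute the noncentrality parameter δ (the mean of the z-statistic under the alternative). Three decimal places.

δ ≈ 1.066

δ = d·√(n/2) = 0.23 × √(43/2) = 1.0665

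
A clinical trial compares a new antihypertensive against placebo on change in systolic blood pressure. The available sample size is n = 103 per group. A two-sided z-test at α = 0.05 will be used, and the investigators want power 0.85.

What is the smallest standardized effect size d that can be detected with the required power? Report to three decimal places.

d ≈ 0.418

Need Φ(δ − 1.960) = 0.85, so δ = 1.960 + 1.036 = 2.996.
(The second rejection-region term Φ(−δ − z_{α/2}) is negligible and dropped.)
δ = d·√(n/2) ⇒ d = δ/√(n/2) = 2.996/√(103/2) = 0.4175.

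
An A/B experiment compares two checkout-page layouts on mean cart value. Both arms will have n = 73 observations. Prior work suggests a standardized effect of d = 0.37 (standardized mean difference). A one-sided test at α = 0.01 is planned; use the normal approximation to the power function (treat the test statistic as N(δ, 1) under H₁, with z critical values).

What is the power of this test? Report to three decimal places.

Power ≈ 0.464

Noncentrality parameter: δ = d·√(n/2) = 0.37 × √(73/2) = 2.2354
Critical value for a one-sided test at α = 0.01: z_α = 2.326.
Power = P(Z > 2.326 − δ) = Φ(-0.091) = 0.4638.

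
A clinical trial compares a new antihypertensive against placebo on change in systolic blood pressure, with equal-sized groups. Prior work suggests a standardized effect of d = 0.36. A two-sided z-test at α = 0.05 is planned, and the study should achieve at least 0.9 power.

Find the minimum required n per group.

For power 0.9 need Φ(δ − z_{0.025}) = 0.9, so δ = z_{0.025} + z_{0.10} = 1.960 + 1.282 = 3.242.
(The Φ(−δ − z_{α/2}) term is vanishingly small for δ > 0 and is dropped in the standard sample-size formula.)
δ = d·√(n/2) ⇒ n = 2(δ/d)² = 2 × (3.242 / 0.36)² = 162.15.
Rounding up, n = 163 per group.

n = 163 per group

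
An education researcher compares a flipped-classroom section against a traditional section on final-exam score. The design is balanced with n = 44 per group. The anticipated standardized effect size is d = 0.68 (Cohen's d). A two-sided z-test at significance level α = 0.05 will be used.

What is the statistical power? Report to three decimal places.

Power ≈ 0.891

Noncentrality parameter: δ = d·√(n/2) = 0.68 × √(44/2) = 3.1895
Two-sided α = 0.05 → critical value z_{0.025} = 1.960.
Power = Φ(δ − 1.960) + Φ(−δ − 1.960) = Φ(1.230) + Φ(-5.149) = 0.8906 + 0.0000 = 0.8906.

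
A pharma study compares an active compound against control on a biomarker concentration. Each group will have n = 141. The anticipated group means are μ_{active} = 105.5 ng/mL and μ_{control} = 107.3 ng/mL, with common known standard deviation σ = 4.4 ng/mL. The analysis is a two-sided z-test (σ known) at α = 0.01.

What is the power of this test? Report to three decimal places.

Power ≈ 0.805

Standardized effect: d = |μ_{active} − μ_{control}| / σ = |105.5 − 107.3| / 4.4 = 0.4091
Noncentrality parameter: δ = d·√(n/2) = 0.4091 × √(141/2) = 3.4349
Critical value for a two-sided test at α = 0.01: z_{α/2} = 2.576.
Power = Φ(δ − 2.576) + Φ(−δ − 2.576) = Φ(0.859) + Φ(-6.011) = 0.8048 + 0.0000 = 0.8048.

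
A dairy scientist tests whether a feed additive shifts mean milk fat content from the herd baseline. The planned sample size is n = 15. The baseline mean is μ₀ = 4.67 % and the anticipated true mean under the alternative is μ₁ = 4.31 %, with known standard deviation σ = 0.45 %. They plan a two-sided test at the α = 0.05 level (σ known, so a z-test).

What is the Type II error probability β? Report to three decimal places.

β ≈ 0.127

Standardized effect: d = |μ₁ − μ₀| / σ = |4.31 − 4.67| / 0.45 = 0.8000
Noncentrality parameter: δ = d·√n = 0.8000 × √15 = 3.0984
Two-sided α = 0.05 → critical value z_{0.025} = 1.960.
Power = Φ(δ − 1.960) + Φ(−δ − 1.960) = Φ(1.138) + Φ(-5.058) = 0.8725 + 0.0000 = 0.8725.
Type II error: β = 1 − power = 1 − 0.8725 = 0.1275.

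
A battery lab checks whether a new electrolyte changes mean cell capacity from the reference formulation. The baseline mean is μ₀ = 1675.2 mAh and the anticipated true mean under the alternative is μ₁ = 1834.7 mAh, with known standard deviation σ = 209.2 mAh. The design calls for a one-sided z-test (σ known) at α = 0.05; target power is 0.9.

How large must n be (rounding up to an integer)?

n = 15

Standardized effect: d = |μ₁ − μ₀| / σ = |1834.7 − 1675.2| / 209.2 = 0.7624
For power 0.9 need Φ(δ − z_{0.05}) = 0.9, so δ = z_{0.05} + z_{0.10} = 1.645 + 1.282 = 2.926.
δ = d·√n ⇒ n = (δ/d)² = (2.926 / 0.7624)² = 14.73.
Round up to the next whole unit.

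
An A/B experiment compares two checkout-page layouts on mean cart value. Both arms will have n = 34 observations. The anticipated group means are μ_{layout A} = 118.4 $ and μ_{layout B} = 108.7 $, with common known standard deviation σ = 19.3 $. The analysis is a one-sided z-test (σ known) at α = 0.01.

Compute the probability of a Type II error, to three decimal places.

β ≈ 0.600

Standardized effect: d = |μ_{layout A} − μ_{layout B}| / σ = |118.4 − 108.7| / 19.3 = 0.5026
Noncentrality parameter: δ = d·√(n/2) = 0.5026 × √(34/2) = 2.0722
Critical value for a one-sided test at α = 0.01: z_α = 2.326.
Power = Φ(δ − 2.326) = Φ(-0.254) = 0.3997.
Type II error: β = 1 − power = 1 − 0.3997 = 0.6003.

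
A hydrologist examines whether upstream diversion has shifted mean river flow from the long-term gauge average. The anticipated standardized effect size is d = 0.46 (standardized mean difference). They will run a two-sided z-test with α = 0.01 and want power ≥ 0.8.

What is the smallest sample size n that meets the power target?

n = 56

Set Φ(δ − 2.576) = 0.8; then δ − 2.576 = Φ⁻¹(0.8) = 0.842, giving δ = 3.417.
(Ignoring the negligible lower-tail rejection probability gives the usual closed-form inversion.)
δ = d·√n ⇒ n = (δ/d)² = (3.417 / 0.46)² = 55.19.
Rounding up, n = 56.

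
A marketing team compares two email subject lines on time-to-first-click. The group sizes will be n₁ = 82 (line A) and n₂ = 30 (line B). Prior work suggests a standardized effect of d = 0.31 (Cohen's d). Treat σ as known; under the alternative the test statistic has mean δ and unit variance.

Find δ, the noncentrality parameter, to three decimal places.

δ = d / √(1/n₁ + 1/n₂) = 0.31 / √(1/82 + 1/30) = 1.4528

δ ≈ 1.453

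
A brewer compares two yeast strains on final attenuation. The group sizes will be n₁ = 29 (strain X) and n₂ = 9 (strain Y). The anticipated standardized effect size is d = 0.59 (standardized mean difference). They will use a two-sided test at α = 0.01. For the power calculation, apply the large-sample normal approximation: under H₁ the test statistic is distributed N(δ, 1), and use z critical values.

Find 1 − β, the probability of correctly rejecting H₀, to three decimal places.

Power ≈ 0.152

Noncentrality parameter: δ = d / √(1/n₁ + 1/n₂) = 0.59 / √(1/29 + 1/9) = 1.5463
Critical value for a two-sided test at α = 0.01: z_{α/2} = 2.576.
Power = Φ(δ − 2.576) + Φ(−δ − 2.576) = Φ(-1.030) + Φ(-4.122) = 0.1516 + 0.0000 = 0.1516.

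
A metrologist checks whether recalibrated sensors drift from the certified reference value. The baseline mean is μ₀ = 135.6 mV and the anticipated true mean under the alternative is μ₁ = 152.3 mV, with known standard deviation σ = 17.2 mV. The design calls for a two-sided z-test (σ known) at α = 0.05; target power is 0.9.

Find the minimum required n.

Standardized effect: d = |μ₁ − μ₀| / σ = |152.3 − 135.6| / 17.2 = 0.9709
For power 0.9 need Φ(δ − z_{0.025}) = 0.9, so δ = z_{0.025} + z_{0.10} = 1.960 + 1.282 = 3.242.
(For δ > 0 the lower-tail rejection region contributes negligibly to power, so the one-term inversion is standard.)
δ = d·√n ⇒ n = (δ/d)² = (3.242 / 0.9709)² = 11.15.
Rounding up, n = 12.

n = 12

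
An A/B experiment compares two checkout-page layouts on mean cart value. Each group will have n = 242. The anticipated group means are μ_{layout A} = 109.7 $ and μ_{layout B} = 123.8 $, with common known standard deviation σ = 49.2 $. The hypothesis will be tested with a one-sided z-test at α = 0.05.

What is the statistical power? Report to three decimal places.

Power ≈ 0.934

Standardized effect: d = |μ_{layout A} − μ_{layout B}| / σ = |109.7 − 123.8| / 49.2 = 0.2866
Noncentrality parameter: δ = d·√(n/2) = 0.2866 × √(242/2) = 3.1524
One-sided α = 0.05 → critical value z_{0.05} = 1.645.
Power = Φ(δ − 1.645) = Φ(1.508) = 0.9342.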